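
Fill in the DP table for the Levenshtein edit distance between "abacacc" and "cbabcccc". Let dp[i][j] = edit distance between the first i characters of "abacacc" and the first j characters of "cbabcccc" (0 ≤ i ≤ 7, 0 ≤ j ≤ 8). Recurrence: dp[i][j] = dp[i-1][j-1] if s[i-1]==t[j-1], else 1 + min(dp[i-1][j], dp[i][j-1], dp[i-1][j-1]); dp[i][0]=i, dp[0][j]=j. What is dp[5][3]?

   ''  c  b  a  b  c  c  c  c
''  0  1  2  3  4  5  6  7  8
 a  1  1  2  2  3  4  5  6  7
 b  2  2  1  2  2  3  4  5  6
 a  3  3  2  1  2  3  4  5  6
 c  4  3  3  2  2  2  3  4  5
 a  5  4  4  3  3  3  3  4  5
 c  6  5  5  4  4  3  3  3  4
 c  7  6  6  5  5  4  3  3  3

3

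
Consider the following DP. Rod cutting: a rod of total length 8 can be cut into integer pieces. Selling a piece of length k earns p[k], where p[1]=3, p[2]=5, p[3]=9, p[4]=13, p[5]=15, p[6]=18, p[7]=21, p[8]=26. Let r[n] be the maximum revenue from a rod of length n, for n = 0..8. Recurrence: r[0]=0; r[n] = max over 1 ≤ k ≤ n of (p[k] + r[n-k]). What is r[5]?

   n    0    1    2    3    4    5    6    7    8
r[n]    0    3    6    9   13   16   19   22   26

16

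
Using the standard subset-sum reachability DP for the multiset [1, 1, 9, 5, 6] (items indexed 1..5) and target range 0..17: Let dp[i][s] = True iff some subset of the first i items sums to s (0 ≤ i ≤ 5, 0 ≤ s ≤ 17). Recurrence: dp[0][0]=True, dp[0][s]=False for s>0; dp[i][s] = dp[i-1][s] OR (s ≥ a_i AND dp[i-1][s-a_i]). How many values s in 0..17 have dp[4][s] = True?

12

i\s   0   1   2   3   4   5   6   7   8   9  10  11  12  13  14  15  16  17
  0   T   F   F   F   F   F   F   F   F   F   F   F   F   F   F   F   F   F
  1   T   T   F   F   F   F   F   F   F   F   F   F   F   F   F   F   F   F
  2   T   T   T   F   F   F   F   F   F   F   F   F   F   F   F   F   F   F
  3   T   T   T   F   F   F   F   F   F   T   T   T   F   F   F   F   F   F
  4   T   T   T   F   F   T   T   T   F   T   T   T   F   F   T   T   T   F
  5   T   T   T   F   F   T   T   T   T   T   T   T   T   T   T   T   T   T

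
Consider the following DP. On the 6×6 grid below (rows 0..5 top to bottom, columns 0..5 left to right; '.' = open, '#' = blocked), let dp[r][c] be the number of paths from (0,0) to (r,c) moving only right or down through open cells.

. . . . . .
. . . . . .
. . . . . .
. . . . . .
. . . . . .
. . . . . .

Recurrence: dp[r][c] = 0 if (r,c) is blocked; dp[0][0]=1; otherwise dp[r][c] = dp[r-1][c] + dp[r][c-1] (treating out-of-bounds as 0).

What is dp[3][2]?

r\c   0   1   2   3   4   5
  0   1   1   1   1   1   1
  1   1   2   3   4   5   6
  2   1   3   6  10  15  21
  3   1   4  10  20  35  56
  4   1   5  15  35  70 126
  5   1   6  21  56 126 252

10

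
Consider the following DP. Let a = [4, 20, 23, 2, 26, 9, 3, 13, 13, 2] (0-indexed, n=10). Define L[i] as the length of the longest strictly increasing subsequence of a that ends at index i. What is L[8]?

3

   i    0    1    2    3    4    5    6    7    8    9
a[i]    4   20   23    2   26    9    3   13   13    2
L[i]    1    2    3    1    4    2    2    3    3    1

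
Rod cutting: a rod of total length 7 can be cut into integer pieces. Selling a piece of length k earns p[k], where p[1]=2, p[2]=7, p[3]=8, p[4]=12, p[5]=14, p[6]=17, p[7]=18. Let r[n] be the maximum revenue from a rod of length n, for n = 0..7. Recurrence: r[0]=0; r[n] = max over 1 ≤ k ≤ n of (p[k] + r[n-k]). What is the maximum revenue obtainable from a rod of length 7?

   n    0    1    2    3    4    5    6    7
r[n]    0    2    7    9   14   16   21   23

23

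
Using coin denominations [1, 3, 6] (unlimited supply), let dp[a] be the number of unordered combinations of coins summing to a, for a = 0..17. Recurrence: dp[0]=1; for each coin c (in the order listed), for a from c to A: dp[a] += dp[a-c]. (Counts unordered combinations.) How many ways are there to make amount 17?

after  coin     0     1     2     3     4     5     6     7     8     9    10    11    12    13    14    15    16    17
          1     1     1     1     1     1     1     1     1     1     1     1     1     1     1     1     1     1     1
          3     1     1     1     2     2     2     3     3     3     4     4     4     5     5     5     6     6     6
          6     1     1     1     2     2     2     4     4     4     6     6     6     9     9     9    12    12    12

12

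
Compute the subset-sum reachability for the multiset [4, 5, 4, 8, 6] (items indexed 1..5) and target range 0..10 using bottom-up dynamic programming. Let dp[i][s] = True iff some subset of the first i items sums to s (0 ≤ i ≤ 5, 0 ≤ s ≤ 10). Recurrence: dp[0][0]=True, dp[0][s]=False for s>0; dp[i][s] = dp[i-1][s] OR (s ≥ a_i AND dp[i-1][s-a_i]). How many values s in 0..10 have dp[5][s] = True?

i\s   0   1   2   3   4   5   6   7   8   9  10
  0   T   F   F   F   F   F   F   F   F   F   F
  1   T   F   F   F   T   F   F   F   F   F   F
  2   T   F   F   F   T   T   F   F   F   T   F
  3   T   F   F   F   T   T   F   F   T   T   F
  4   T   F   F   F   T   T   F   F   T   T   F
  5   T   F   F   F   T   T   T   F   T   T   T

7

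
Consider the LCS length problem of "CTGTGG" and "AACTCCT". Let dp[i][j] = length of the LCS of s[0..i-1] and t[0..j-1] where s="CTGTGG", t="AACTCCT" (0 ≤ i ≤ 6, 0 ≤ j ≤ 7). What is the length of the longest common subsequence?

3

   ''  A  A  C  T  C  C  T
''  0  0  0  0  0  0  0  0
 C  0  0  0  1  1  1  1  1
 T  0  0  0  1  2  2  2  2
 G  0  0  0  1  2  2  2  2
 T  0  0  0  1  2  2  2  3
 G  0  0  0  1  2  2  2  3
 G  0  0  0  1  2  2  2  3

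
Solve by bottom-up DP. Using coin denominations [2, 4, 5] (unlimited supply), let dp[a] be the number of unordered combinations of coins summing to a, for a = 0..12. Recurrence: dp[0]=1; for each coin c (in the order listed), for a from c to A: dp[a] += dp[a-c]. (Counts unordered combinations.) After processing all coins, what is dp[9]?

2

after  coin     0     1     2     3     4     5     6     7     8     9    10    11    12
          2     1     0     1     0     1     0     1     0     1     0     1     0     1
          4     1     0     1     0     2     0     2     0     3     0     3     0     4
          5     1     0     1     0     2     1     2     1     3     2     4     2     5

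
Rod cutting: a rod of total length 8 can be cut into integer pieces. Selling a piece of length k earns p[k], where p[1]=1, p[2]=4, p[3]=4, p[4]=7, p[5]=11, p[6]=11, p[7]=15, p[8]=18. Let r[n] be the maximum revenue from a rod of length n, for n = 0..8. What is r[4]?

8

   n    0    1    2    3    4    5    6    7    8
r[n]    0    1    4    5    8   11   12   15   18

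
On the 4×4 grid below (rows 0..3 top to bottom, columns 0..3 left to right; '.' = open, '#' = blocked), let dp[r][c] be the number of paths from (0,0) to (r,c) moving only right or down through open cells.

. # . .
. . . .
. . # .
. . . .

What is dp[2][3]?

r\c   0   1   2   3
  0   1   0   0   0
  1   1   1   1   1
  2   1   2   0   1
  3   1   3   3   4

1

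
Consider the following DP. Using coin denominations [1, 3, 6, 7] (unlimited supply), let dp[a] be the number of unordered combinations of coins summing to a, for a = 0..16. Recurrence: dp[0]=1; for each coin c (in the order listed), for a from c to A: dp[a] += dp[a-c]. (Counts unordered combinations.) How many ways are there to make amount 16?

after  coin     0     1     2     3     4     5     6     7     8     9    10    11    12    13    14    15    16
          1     1     1     1     1     1     1     1     1     1     1     1     1     1     1     1     1     1
          3     1     1     1     2     2     2     3     3     3     4     4     4     5     5     5     6     6
          6     1     1     1     2     2     2     4     4     4     6     6     6     9     9     9    12    12
          7     1     1     1     2     2     2     4     5     5     7     8     8    11    13    14    17    19

19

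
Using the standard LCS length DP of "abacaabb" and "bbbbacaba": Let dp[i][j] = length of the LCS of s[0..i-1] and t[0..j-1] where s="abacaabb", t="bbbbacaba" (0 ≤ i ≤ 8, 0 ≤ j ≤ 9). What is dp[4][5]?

2

   ''  b  b  b  b  a  c  a  b  a
''  0  0  0  0  0  0  0  0  0  0
 a  0  0  0  0  0  1  1  1  1  1
 b  0  1  1  1  1  1  1  1  2  2
 a  0  1  1  1  1  2  2  2  2  3
 c  0  1  1  1  1  2  3  3  3  3
 a  0  1  1  1  1  2  3  4  4  4
 a  0  1  1  1  1  2  3  4  4  5
 b  0  1  2  2  2  2  3  4  5  5
 b  0  1  2  3  3  3  3  4  5  5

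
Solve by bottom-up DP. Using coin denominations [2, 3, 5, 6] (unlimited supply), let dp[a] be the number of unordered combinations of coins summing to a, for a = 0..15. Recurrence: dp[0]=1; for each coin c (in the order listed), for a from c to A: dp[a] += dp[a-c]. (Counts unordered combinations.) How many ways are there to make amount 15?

after  coin     0     1     2     3     4     5     6     7     8     9    10    11    12    13    14    15
          2     1     0     1     0     1     0     1     0     1     0     1     0     1     0     1     0
          3     1     0     1     1     1     1     2     1     2     2     2     2     3     2     3     3
          5     1     0     1     1     1     2     2     2     3     3     4     4     5     5     6     7
          6     1     0     1     1     1     2     3     2     4     4     5     6     8     7    10    11

11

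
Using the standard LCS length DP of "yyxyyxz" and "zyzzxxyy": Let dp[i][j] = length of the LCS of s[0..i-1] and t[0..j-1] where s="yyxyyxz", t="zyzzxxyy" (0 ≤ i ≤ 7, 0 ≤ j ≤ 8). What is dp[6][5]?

2

   ''  z  y  z  z  x  x  y  y
''  0  0  0  0  0  0  0  0  0
 y  0  0  1  1  1  1  1  1  1
 y  0  0  1  1  1  1  1  2  2
 x  0  0  1  1  1  2  2  2  2
 y  0  0  1  1  1  2  2  3  3
 y  0  0  1  1  1  2  2  3  4
 x  0  0  1  1  1  2  3  3  4
 z  0  1  1  2  2  2  3  3  4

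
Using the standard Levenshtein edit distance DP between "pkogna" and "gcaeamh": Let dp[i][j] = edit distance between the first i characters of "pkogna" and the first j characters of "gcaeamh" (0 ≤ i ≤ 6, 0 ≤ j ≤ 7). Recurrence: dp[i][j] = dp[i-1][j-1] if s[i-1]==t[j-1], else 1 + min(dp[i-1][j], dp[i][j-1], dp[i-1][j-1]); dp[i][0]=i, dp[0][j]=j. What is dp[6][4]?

5

   ''  g  c  a  e  a  m  h
''  0  1  2  3  4  5  6  7
 p  1  1  2  3  4  5  6  7
 k  2  2  2  3  4  5  6  7
 o  3  3  3  3  4  5  6  7
 g  4  3  4  4  4  5  6  7
 n  5  4  4  5  5  5  6  7
 a  6  5  5  4  5  5  6  7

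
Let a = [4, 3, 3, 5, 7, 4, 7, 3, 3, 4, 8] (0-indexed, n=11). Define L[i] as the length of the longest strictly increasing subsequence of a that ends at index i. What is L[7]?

1

   i    0    1    2    3    4    5    6    7    8    9   10
a[i]    4    3    3    5    7    4    7    3    3    4    8
L[i]    1    1    1    2    3    2    3    1    1    2    4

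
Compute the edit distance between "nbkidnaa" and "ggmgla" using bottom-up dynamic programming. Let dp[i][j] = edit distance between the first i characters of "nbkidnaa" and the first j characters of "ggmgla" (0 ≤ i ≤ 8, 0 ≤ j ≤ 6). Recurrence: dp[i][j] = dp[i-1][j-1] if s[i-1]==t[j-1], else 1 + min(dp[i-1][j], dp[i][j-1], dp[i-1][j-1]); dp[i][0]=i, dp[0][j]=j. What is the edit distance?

   ''  g  g  m  g  l  a
''  0  1  2  3  4  5  6
 n  1  1  2  3  4  5  6
 b  2  2  2  3  4  5  6
 k  3  3  3  3  4  5  6
 i  4  4  4  4  4  5  6
 d  5  5  5  5  5  5  6
 n  6  6  6  6  6  6  6
 a  7  7  7  7  7  7  6
 a  8  8  8  8  8  8  7

7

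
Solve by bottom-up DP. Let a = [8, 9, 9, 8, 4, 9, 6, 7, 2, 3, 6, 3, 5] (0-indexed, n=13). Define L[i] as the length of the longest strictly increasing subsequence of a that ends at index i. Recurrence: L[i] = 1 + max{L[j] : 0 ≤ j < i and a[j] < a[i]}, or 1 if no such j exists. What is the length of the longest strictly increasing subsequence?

   i    0    1    2    3    4    5    6    7    8    9   10   11   12
a[i]    8    9    9    8    4    9    6    7    2    3    6    3    5
L[i]    1    2    2    1    1    2    2    3    1    2    3    2    3

3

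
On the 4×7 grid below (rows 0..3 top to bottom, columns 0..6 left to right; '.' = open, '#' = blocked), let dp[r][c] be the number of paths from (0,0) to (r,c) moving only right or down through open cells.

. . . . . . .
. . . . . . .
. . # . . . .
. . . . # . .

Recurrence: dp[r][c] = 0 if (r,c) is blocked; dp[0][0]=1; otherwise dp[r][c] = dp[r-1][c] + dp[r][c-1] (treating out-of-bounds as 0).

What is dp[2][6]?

r\c   0   1   2   3   4   5   6
  0   1   1   1   1   1   1   1
  1   1   2   3   4   5   6   7
  2   1   3   0   4   9  15  22
  3   1   4   4   8   0  15  37

22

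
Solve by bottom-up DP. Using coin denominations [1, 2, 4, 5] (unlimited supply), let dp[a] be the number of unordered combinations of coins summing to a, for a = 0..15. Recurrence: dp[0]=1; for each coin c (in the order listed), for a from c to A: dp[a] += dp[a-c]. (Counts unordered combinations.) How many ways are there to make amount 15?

37

after  coin     0     1     2     3     4     5     6     7     8     9    10    11    12    13    14    15
          1     1     1     1     1     1     1     1     1     1     1     1     1     1     1     1     1
          2     1     1     2     2     3     3     4     4     5     5     6     6     7     7     8     8
          4     1     1     2     2     4     4     6     6     9     9    12    12    16    16    20    20
          5     1     1     2     2     4     5     7     8    11    13    17    19    24    27    33    37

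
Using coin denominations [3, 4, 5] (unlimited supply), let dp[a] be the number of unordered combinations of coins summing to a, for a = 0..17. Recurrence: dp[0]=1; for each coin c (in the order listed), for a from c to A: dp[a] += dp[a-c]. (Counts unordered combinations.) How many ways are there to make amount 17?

4

after  coin     0     1     2     3     4     5     6     7     8     9    10    11    12    13    14    15    16    17
          3     1     0     0     1     0     0     1     0     0     1     0     0     1     0     0     1     0     0
          4     1     0     0     1     1     0     1     1     1     1     1     1     2     1     1     2     2     1
          5     1     0     0     1     1     1     1     1     2     2     2     2     3     3     3     4     4     4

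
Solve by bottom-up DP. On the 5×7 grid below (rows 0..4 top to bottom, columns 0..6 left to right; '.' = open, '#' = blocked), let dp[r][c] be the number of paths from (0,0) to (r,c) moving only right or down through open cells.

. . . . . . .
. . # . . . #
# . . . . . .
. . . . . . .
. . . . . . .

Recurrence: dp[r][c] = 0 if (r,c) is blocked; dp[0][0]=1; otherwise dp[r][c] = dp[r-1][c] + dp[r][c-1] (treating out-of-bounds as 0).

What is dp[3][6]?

28

r\c   0   1   2   3   4   5   6
  0   1   1   1   1   1   1   1
  1   1   2   0   1   2   3   0
  2   0   2   2   3   5   8   8
  3   0   2   4   7  12  20  28
  4   0   2   6  13  25  45  73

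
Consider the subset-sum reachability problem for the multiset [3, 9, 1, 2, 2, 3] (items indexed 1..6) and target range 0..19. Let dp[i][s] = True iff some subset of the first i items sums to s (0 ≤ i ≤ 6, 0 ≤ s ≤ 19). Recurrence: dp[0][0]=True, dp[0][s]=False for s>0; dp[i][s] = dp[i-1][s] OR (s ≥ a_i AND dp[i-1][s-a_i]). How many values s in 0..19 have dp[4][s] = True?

i\s   0   1   2   3   4   5   6   7   8   9  10  11  12  13  14  15  16  17  18  19
  0   T   F   F   F   F   F   F   F   F   F   F   F   F   F   F   F   F   F   F   F
  1   T   F   F   T   F   F   F   F   F   F   F   F   F   F   F   F   F   F   F   F
  2   T   F   F   T   F   F   F   F   F   T   F   F   T   F   F   F   F   F   F   F
  3   T   T   F   T   T   F   F   F   F   T   T   F   T   T   F   F   F   F   F   F
  4   T   T   T   T   T   T   T   F   F   T   T   T   T   T   T   T   F   F   F   F
  5   T   T   T   T   T   T   T   T   T   T   T   T   T   T   T   T   T   T   F   F
  6   T   T   T   T   T   T   T   T   T   T   T   T   T   T   T   T   T   T   T   T

14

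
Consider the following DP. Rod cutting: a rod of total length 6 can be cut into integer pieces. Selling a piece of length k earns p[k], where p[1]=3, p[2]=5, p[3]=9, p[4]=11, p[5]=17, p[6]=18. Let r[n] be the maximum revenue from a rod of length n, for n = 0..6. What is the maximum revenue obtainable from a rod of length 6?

20

   n    0    1    2    3    4    5    6
r[n]    0    3    6    9   12   17   20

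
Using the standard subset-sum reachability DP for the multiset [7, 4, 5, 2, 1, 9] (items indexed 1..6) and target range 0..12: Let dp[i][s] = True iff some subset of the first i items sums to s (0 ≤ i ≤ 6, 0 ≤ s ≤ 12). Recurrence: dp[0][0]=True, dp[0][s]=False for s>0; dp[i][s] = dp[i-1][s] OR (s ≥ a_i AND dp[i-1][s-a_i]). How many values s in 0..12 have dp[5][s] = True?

i\s   0   1   2   3   4   5   6   7   8   9  10  11  12
  0   T   F   F   F   F   F   F   F   F   F   F   F   F
  1   T   F   F   F   F   F   F   T   F   F   F   F   F
  2   T   F   F   F   T   F   F   T   F   F   F   T   F
  3   T   F   F   F   T   T   F   T   F   T   F   T   T
  4   T   F   T   F   T   T   T   T   F   T   F   T   T
  5   T   T   T   T   T   T   T   T   T   T   T   T   T
  6   T   T   T   T   T   T   T   T   T   T   T   T   T

13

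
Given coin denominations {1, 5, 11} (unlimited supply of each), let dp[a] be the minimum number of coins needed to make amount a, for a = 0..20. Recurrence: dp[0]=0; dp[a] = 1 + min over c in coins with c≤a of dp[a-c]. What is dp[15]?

3

 a  0  1  2  3  4  5  6  7  8  9 10 11 12 13 14 15 16 17 18 19 20
dp  0  1  2  3  4  1  2  3  4  5  2  1  2  3  4  3  2  3  4  5  4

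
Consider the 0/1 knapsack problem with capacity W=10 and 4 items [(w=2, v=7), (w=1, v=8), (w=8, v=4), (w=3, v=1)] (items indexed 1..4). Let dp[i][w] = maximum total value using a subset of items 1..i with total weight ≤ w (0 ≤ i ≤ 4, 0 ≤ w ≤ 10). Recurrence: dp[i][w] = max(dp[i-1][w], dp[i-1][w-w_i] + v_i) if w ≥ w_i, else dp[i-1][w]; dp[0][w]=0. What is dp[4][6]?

i\w   0   1   2   3   4   5   6   7   8   9  10
  0   0   0   0   0   0   0   0   0   0   0   0
  1   0   0   7   7   7   7   7   7   7   7   7
  2   0   8   8  15  15  15  15  15  15  15  15
  3   0   8   8  15  15  15  15  15  15  15  15
  4   0   8   8  15  15  15  16  16  16  16  16

16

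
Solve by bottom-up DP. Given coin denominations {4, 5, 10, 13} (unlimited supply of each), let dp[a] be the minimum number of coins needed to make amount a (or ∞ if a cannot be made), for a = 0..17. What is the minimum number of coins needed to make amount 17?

2

 a  0  1  2  3  4  5  6  7  8  9 10 11 12 13 14 15 16 17
dp  0  -  -  -  1  1  -  -  2  2  1  -  3  1  2  2  4  2
(- denotes ∞ / unreachable)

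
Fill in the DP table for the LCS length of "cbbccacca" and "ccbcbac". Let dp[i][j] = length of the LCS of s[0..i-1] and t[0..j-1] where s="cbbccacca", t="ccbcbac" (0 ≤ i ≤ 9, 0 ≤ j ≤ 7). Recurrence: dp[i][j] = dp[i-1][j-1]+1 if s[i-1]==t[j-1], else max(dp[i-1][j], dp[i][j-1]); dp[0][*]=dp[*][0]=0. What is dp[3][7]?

3

   ''  c  c  b  c  b  a  c
''  0  0  0  0  0  0  0  0
 c  0  1  1  1  1  1  1  1
 b  0  1  1  2  2  2  2  2
 b  0  1  1  2  2  3  3  3
 c  0  1  2  2  3  3  3  4
 c  0  1  2  2  3  3  3  4
 a  0  1  2  2  3  3  4  4
 c  0  1  2  2  3  3  4  5
 c  0  1  2  2  3  3  4  5
 a  0  1  2  2  3  3  4  5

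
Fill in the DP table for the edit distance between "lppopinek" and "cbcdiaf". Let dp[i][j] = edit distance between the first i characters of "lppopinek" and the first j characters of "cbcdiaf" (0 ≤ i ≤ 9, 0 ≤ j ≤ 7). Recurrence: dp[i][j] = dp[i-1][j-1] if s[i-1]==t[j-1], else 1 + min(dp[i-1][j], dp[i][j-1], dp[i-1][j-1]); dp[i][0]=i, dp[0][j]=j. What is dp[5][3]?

   ''  c  b  c  d  i  a  f
''  0  1  2  3  4  5  6  7
 l  1  1  2  3  4  5  6  7
 p  2  2  2  3  4  5  6  7
 p  3  3  3  3  4  5  6  7
 o  4  4  4  4  4  5  6  7
 p  5  5  5  5  5  5  6  7
 i  6  6  6  6  6  5  6  7
 n  7  7  7  7  7  6  6  7
 e  8  8  8  8  8  7  7  7
 k  9  9  9  9  9  8  8  8

5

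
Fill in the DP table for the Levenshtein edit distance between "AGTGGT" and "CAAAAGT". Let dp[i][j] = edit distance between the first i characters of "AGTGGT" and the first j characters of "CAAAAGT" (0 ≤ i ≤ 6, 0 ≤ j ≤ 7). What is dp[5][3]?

5

   ''  C  A  A  A  A  G  T
''  0  1  2  3  4  5  6  7
 A  1  1  1  2  3  4  5  6
 G  2  2  2  2  3  4  4  5
 T  3  3  3  3  3  4  5  4
 G  4  4  4  4  4  4  4  5
 G  5  5  5  5  5  5  4  5
 T  6  6  6  6  6  6  5  4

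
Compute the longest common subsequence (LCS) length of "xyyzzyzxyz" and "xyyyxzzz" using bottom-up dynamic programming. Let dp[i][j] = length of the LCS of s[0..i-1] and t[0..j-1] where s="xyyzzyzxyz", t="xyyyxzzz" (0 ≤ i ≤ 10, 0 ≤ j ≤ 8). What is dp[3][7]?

   ''  x  y  y  y  x  z  z  z
''  0  0  0  0  0  0  0  0  0
 x  0  1  1  1  1  1  1  1  1
 y  0  1  2  2  2  2  2  2  2
 y  0  1  2  3  3  3  3  3  3
 z  0  1  2  3  3  3  4  4  4
 z  0  1  2  3  3  3  4  5  5
 y  0  1  2  3  4  4  4  5  5
 z  0  1  2  3  4  4  5  5  6
 x  0  1  2  3  4  5  5  5  6
 y  0  1  2  3  4  5  5  5  6
 z  0  1  2  3  4  5  6  6  6

3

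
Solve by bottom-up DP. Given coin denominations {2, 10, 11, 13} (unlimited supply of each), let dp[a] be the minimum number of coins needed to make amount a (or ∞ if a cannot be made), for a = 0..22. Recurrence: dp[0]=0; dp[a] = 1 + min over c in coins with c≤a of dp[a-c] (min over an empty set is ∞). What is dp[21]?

 a  0  1  2  3  4  5  6  7  8  9 10 11 12 13 14 15 16 17 18 19 20 21 22
dp  0  -  1  -  2  -  3  -  4  -  1  1  2  1  3  2  4  3  5  4  2  2  2
(- denotes ∞ / unreachable)

2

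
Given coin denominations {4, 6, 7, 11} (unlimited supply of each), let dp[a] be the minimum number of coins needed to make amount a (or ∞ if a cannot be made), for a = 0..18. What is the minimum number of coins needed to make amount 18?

2

 a  0  1  2  3  4  5  6  7  8  9 10 11 12 13 14 15 16 17 18
dp  0  -  -  -  1  -  1  1  2  -  2  1  2  2  2  2  3  2  2
(- denotes ∞ / unreachable)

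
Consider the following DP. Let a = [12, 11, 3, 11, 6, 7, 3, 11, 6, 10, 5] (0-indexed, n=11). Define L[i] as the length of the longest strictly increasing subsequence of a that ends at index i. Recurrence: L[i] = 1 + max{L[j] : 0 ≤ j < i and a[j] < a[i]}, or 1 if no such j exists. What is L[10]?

2

   i    0    1    2    3    4    5    6    7    8    9   10
a[i]   12   11    3   11    6    7    3   11    6   10    5
L[i]    1    1    1    2    2    3    1    4    2    4    2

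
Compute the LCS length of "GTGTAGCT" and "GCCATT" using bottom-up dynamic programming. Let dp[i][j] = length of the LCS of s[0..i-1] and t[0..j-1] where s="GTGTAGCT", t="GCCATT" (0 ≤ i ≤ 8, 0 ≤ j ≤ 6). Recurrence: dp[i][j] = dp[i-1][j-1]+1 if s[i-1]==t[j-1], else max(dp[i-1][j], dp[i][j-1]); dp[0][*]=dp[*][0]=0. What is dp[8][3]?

2

   ''  G  C  C  A  T  T
''  0  0  0  0  0  0  0
 G  0  1  1  1  1  1  1
 T  0  1  1  1  1  2  2
 G  0  1  1  1  1  2  2
 T  0  1  1  1  1  2  3
 A  0  1  1  1  2  2  3
 G  0  1  1  1  2  2  3
 C  0  1  2  2  2  2  3
 T  0  1  2  2  2  3  3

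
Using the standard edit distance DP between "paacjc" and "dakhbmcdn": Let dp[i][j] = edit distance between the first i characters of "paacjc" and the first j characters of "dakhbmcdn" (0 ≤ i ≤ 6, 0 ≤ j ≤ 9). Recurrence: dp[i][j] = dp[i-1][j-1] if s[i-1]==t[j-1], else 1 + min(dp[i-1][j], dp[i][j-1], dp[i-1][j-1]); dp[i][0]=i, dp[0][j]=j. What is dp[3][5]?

   ''  d  a  k  h  b  m  c  d  n
''  0  1  2  3  4  5  6  7  8  9
 p  1  1  2  3  4  5  6  7  8  9
 a  2  2  1  2  3  4  5  6  7  8
 a  3  3  2  2  3  4  5  6  7  8
 c  4  4  3  3  3  4  5  5  6  7
 j  5  5  4  4  4  4  5  6  6  7
 c  6  6  5  5  5  5  5  5  6  7

4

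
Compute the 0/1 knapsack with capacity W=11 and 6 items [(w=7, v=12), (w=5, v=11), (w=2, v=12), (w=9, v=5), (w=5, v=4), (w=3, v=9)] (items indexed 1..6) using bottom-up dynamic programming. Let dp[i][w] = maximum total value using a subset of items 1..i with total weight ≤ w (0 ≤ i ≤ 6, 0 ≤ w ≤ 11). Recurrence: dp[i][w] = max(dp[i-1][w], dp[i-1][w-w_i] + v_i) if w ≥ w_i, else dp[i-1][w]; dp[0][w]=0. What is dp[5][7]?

23

i\w   0   1   2   3   4   5   6   7   8   9  10  11
  0   0   0   0   0   0   0   0   0   0   0   0   0
  1   0   0   0   0   0   0   0  12  12  12  12  12
  2   0   0   0   0   0  11  11  12  12  12  12  12
  3   0   0  12  12  12  12  12  23  23  24  24  24
  4   0   0  12  12  12  12  12  23  23  24  24  24
  5   0   0  12  12  12  12  12  23  23  24  24  24
  6   0   0  12  12  12  21  21  23  23  24  32  32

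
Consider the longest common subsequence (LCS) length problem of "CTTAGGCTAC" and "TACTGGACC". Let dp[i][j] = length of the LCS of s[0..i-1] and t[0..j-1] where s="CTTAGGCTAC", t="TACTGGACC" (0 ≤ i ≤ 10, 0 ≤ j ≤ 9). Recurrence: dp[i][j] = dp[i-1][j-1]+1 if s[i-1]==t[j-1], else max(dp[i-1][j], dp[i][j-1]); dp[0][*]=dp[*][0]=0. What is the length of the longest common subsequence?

   ''  T  A  C  T  G  G  A  C  C
''  0  0  0  0  0  0  0  0  0  0
 C  0  0  0  1  1  1  1  1  1  1
 T  0  1  1  1  2  2  2  2  2  2
 T  0  1  1  1  2  2  2  2  2  2
 A  0  1  2  2  2  2  2  3  3  3
 G  0  1  2  2  2  3  3  3  3  3
 G  0  1  2  2  2  3  4  4  4  4
 C  0  1  2  3  3  3  4  4  5  5
 T  0  1  2  3  4  4  4  4  5  5
 A  0  1  2  3  4  4  4  5  5  5
 C  0  1  2  3  4  4  4  5  6  6

6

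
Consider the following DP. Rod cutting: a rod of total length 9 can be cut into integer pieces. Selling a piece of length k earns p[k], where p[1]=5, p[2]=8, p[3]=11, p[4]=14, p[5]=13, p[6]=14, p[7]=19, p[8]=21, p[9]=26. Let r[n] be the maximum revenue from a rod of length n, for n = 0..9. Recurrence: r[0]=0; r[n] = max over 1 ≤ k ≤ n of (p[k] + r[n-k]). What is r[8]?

40

   n    0    1    2    3    4    5    6    7    8    9
r[n]    0    5   10   15   20   25   30   35   40   45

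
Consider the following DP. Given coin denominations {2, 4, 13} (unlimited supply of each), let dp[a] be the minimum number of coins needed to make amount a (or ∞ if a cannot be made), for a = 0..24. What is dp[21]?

 a  0  1  2  3  4  5  6  7  8  9 10 11 12 13 14 15 16 17 18 19 20 21 22 23 24
dp  0  -  1  -  1  -  2  -  2  -  3  -  3  1  4  2  4  2  5  3  5  3  6  4  6
(- denotes ∞ / unreachable)

3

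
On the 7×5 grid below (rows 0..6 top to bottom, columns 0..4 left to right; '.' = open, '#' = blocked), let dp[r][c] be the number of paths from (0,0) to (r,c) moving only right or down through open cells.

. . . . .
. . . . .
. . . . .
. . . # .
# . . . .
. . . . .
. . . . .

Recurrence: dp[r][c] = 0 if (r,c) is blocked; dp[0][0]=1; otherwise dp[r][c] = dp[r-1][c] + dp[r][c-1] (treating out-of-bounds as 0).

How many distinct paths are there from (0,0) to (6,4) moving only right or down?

r\c   0   1   2   3   4
  0   1   1   1   1   1
  1   1   2   3   4   5
  2   1   3   6  10  15
  3   1   4  10   0  15
  4   0   4  14  14  29
  5   0   4  18  32  61
  6   0   4  22  54 115

115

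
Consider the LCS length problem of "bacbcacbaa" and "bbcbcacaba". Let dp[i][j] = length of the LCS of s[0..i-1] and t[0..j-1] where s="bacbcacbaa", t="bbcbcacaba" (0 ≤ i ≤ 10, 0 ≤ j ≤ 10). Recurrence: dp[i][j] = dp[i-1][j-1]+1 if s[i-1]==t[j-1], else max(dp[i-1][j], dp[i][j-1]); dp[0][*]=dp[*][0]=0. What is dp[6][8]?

5

   ''  b  b  c  b  c  a  c  a  b  a
''  0  0  0  0  0  0  0  0  0  0  0
 b  0  1  1  1  1  1  1  1  1  1  1
 a  0  1  1  1  1  1  2  2  2  2  2
 c  0  1  1  2  2  2  2  3  3  3  3
 b  0  1  2  2  3  3  3  3  3  4  4
 c  0  1  2  3  3  4  4  4  4  4  4
 a  0  1  2  3  3  4  5  5  5  5  5
 c  0  1  2  3  3  4  5  6  6  6  6
 b  0  1  2  3  4  4  5  6  6  7  7
 a  0  1  2  3  4  4  5  6  7  7  8
 a  0  1  2  3  4  4  5  6  7  7  8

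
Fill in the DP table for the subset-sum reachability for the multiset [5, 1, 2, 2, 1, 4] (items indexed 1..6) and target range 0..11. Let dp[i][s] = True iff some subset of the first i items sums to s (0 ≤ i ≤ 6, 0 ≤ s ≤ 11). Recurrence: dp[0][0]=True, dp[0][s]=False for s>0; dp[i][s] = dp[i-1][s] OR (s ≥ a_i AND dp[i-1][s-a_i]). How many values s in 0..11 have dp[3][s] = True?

i\s   0   1   2   3   4   5   6   7   8   9  10  11
  0   T   F   F   F   F   F   F   F   F   F   F   F
  1   T   F   F   F   F   T   F   F   F   F   F   F
  2   T   T   F   F   F   T   T   F   F   F   F   F
  3   T   T   T   T   F   T   T   T   T   F   F   F
  4   T   T   T   T   T   T   T   T   T   T   T   F
  5   T   T   T   T   T   T   T   T   T   T   T   T
  6   T   T   T   T   T   T   T   T   T   T   T   T

8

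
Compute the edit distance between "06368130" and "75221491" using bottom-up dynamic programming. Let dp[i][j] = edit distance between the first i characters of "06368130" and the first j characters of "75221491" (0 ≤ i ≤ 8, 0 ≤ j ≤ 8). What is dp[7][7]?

   ''  7  5  2  2  1  4  9  1
''  0  1  2  3  4  5  6  7  8
 0  1  1  2  3  4  5  6  7  8
 6  2  2  2  3  4  5  6  7  8
 3  3  3  3  3  4  5  6  7  8
 6  4  4  4  4  4  5  6  7  8
 8  5  5  5  5  5  5  6  7  8
 1  6  6  6  6  6  5  6  7  7
 3  7  7  7  7  7  6  6  7  8
 0  8  8  8  8  8  7  7  7  8

7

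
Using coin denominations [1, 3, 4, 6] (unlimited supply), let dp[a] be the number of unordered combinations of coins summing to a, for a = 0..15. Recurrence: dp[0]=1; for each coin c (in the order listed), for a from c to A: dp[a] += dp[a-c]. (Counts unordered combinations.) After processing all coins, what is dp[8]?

7

after  coin     0     1     2     3     4     5     6     7     8     9    10    11    12    13    14    15
          1     1     1     1     1     1     1     1     1     1     1     1     1     1     1     1     1
          3     1     1     1     2     2     2     3     3     3     4     4     4     5     5     5     6
          4     1     1     1     2     3     3     4     5     6     7     8     9    11    12    13    15
          6     1     1     1     2     3     3     5     6     7     9    11    12    16    18    20    24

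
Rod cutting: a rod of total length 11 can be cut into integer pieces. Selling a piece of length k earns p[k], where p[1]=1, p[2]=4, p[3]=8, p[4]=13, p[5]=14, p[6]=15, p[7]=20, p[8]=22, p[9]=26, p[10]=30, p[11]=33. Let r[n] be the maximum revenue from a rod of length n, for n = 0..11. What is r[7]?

21

   n    0    1    2    3    4    5    6    7    8    9   10   11
r[n]    0    1    4    8   13   14   17   21   26   27   30   34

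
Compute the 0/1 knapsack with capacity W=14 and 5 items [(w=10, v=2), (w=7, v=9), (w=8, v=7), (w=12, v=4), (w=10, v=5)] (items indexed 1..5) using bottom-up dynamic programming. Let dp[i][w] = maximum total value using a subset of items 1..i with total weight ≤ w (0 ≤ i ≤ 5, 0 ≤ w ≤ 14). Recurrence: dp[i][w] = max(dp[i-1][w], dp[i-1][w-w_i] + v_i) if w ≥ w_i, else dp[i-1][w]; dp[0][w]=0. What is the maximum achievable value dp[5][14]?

9

i\w   0   1   2   3   4   5   6   7   8   9  10  11  12  13  14
  0   0   0   0   0   0   0   0   0   0   0   0   0   0   0   0
  1   0   0   0   0   0   0   0   0   0   0   2   2   2   2   2
  2   0   0   0   0   0   0   0   9   9   9   9   9   9   9   9
  3   0   0   0   0   0   0   0   9   9   9   9   9   9   9   9
  4   0   0   0   0   0   0   0   9   9   9   9   9   9   9   9
  5   0   0   0   0   0   0   0   9   9   9   9   9   9   9   9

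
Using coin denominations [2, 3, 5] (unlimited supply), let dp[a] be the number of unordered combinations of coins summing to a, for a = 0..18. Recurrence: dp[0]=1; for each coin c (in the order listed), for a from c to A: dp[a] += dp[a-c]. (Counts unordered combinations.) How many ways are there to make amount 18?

9

after  coin     0     1     2     3     4     5     6     7     8     9    10    11    12    13    14    15    16    17    18
          2     1     0     1     0     1     0     1     0     1     0     1     0     1     0     1     0     1     0     1
          3     1     0     1     1     1     1     2     1     2     2     2     2     3     2     3     3     3     3     4
          5     1     0     1     1     1     2     2     2     3     3     4     4     5     5     6     7     7     8     9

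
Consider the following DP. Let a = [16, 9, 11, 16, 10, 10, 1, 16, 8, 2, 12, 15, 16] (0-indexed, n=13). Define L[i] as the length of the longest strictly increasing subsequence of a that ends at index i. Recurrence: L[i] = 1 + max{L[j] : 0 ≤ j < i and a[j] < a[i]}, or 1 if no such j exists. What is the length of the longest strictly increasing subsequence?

5

   i    0    1    2    3    4    5    6    7    8    9   10   11   12
a[i]   16    9   11   16   10   10    1   16    8    2   12   15   16
L[i]    1    1    2    3    2    2    1    3    2    2    3    4    5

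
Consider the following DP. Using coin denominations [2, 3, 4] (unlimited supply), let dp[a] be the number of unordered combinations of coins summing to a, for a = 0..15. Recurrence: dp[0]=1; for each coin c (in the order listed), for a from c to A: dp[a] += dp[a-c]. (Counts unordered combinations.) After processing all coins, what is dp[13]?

after  coin     0     1     2     3     4     5     6     7     8     9    10    11    12    13    14    15
          2     1     0     1     0     1     0     1     0     1     0     1     0     1     0     1     0
          3     1     0     1     1     1     1     2     1     2     2     2     2     3     2     3     3
          4     1     0     1     1     2     1     3     2     4     3     5     4     7     5     8     7

5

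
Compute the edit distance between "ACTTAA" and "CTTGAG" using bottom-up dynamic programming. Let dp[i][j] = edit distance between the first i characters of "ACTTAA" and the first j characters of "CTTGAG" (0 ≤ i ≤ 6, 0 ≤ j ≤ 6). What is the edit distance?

   ''  C  T  T  G  A  G
''  0  1  2  3  4  5  6
 A  1  1  2  3  4  4  5
 C  2  1  2  3  4  5  5
 T  3  2  1  2  3  4  5
 T  4  3  2  1  2  3  4
 A  5  4  3  2  2  2  3
 A  6  5  4  3  3  2  3

3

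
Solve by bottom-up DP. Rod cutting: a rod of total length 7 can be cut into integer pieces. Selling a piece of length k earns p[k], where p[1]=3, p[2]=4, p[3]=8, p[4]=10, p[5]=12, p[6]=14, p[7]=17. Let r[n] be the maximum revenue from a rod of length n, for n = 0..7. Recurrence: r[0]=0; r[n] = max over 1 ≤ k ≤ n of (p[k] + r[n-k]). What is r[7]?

21

   n    0    1    2    3    4    5    6    7
r[n]    0    3    6    9   12   15   18   21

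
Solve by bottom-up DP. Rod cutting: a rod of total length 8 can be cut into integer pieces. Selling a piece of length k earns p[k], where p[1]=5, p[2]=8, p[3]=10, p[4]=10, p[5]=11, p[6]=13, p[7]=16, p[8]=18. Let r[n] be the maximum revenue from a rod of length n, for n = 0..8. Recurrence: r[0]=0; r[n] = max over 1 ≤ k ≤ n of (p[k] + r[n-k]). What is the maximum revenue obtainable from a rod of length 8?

40

   n    0    1    2    3    4    5    6    7    8
r[n]    0    5   10   15   20   25   30   35   40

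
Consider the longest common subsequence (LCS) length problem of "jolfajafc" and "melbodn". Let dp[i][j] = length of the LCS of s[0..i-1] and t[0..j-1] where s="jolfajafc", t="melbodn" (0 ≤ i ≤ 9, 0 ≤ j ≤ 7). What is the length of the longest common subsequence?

1

   ''  m  e  l  b  o  d  n
''  0  0  0  0  0  0  0  0
 j  0  0  0  0  0  0  0  0
 o  0  0  0  0  0  1  1  1
 l  0  0  0  1  1  1  1  1
 f  0  0  0  1  1  1  1  1
 a  0  0  0  1  1  1  1  1
 j  0  0  0  1  1  1  1  1
 a  0  0  0  1  1  1  1  1
 f  0  0  0  1  1  1  1  1
 c  0  0  0  1  1  1  1  1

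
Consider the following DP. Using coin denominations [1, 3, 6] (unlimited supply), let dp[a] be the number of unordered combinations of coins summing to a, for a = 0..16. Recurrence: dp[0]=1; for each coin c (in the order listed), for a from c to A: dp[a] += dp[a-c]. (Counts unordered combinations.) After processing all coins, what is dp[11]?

after  coin     0     1     2     3     4     5     6     7     8     9    10    11    12    13    14    15    16
          1     1     1     1     1     1     1     1     1     1     1     1     1     1     1     1     1     1
          3     1     1     1     2     2     2     3     3     3     4     4     4     5     5     5     6     6
          6     1     1     1     2     2     2     4     4     4     6     6     6     9     9     9    12    12

6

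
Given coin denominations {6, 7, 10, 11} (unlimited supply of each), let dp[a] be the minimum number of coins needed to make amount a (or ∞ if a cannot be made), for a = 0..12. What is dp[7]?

 a  0  1  2  3  4  5  6  7  8  9 10 11 12
dp  0  -  -  -  -  -  1  1  -  -  1  1  2
(- denotes ∞ / unreachable)

1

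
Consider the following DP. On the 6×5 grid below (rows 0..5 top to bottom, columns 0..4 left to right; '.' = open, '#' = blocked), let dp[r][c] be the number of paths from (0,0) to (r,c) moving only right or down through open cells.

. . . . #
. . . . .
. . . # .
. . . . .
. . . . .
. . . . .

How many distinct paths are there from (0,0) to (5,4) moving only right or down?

r\c   0   1   2   3   4
  0   1   1   1   1   0
  1   1   2   3   4   4
  2   1   3   6   0   4
  3   1   4  10  10  14
  4   1   5  15  25  39
  5   1   6  21  46  85

85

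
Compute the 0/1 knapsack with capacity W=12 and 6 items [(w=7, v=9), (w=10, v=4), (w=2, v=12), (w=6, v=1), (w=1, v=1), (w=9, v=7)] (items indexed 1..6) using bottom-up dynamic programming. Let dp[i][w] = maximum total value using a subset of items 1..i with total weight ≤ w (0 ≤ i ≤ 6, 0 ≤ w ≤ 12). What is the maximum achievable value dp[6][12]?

22

i\w   0   1   2   3   4   5   6   7   8   9  10  11  12
  0   0   0   0   0   0   0   0   0   0   0   0   0   0
  1   0   0   0   0   0   0   0   9   9   9   9   9   9
  2   0   0   0   0   0   0   0   9   9   9   9   9   9
  3   0   0  12  12  12  12  12  12  12  21  21  21  21
  4   0   0  12  12  12  12  12  12  13  21  21  21  21
  5   0   1  12  13  13  13  13  13  13  21  22  22  22
  6   0   1  12  13  13  13  13  13  13  21  22  22  22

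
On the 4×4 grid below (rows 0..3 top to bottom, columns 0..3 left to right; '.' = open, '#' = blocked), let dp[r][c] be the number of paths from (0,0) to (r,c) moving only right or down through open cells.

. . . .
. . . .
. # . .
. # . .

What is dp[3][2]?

3

r\c   0   1   2   3
  0   1   1   1   1
  1   1   2   3   4
  2   1   0   3   7
  3   1   0   3  10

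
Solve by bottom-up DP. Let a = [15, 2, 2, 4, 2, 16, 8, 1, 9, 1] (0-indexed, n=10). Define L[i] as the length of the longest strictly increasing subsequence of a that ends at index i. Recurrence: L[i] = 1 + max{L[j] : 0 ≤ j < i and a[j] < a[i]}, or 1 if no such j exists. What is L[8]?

   i    0    1    2    3    4    5    6    7    8    9
a[i]   15    2    2    4    2   16    8    1    9    1
L[i]    1    1    1    2    1    3    3    1    4    1

4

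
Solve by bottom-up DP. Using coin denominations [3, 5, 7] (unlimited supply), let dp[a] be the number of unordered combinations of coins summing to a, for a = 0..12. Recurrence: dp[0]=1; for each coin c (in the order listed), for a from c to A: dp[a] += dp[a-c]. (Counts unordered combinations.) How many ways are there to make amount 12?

after  coin     0     1     2     3     4     5     6     7     8     9    10    11    12
          3     1     0     0     1     0     0     1     0     0     1     0     0     1
          5     1     0     0     1     0     1     1     0     1     1     1     1     1
          7     1     0     0     1     0     1     1     1     1     1     2     1     2

2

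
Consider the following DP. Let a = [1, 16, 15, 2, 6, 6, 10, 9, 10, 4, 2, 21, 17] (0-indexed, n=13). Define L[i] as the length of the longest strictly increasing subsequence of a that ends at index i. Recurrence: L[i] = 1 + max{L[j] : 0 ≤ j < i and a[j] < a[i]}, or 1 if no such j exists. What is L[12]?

   i    0    1    2    3    4    5    6    7    8    9   10   11   12
a[i]    1   16   15    2    6    6   10    9   10    4    2   21   17
L[i]    1    2    2    2    3    3    4    4    5    3    2    6    6

6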